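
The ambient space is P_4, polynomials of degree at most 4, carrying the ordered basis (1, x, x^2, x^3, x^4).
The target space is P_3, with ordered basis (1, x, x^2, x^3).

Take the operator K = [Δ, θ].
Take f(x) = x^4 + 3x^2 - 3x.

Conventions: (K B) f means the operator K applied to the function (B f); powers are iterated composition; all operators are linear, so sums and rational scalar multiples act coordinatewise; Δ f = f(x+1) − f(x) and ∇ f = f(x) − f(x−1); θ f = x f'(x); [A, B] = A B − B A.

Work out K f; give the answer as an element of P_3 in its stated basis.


g(x) = 4x^3 + 12x^2 + 18x + 7

θ f = 4x^4 + 6x^2 - 3x
Δ θ f = 16x^3 + 24x^2 + 28x + 7
Δ f = 4x^3 + 6x^2 + 10x + 1
θ Δ f = 12x^3 + 12x^2 + 10x
[Δ, θ] f = 4x^3 + 12x^2 + 18x + 7


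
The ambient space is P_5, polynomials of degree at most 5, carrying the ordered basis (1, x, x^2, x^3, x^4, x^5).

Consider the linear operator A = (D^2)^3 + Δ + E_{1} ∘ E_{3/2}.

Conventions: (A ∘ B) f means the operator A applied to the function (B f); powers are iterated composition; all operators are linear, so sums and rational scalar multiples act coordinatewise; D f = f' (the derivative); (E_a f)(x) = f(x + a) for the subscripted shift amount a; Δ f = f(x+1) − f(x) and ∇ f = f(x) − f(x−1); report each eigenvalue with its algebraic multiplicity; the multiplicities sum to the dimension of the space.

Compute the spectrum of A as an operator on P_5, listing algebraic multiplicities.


image of 1: 1
image of x: x + 7/2
image of x^2: x^2 + 7x + 29/4
image of x^3: x^3 + (21/2)x^2 + (87/4)x + 133/8
image of x^4: x^4 + 14x^3 + (87/2)x^2 + (133/2)x + 641/16
image of x^5: x^5 + (35/2)x^4 + (145/2)x^3 + (665/4)x^2 + (3205/16)x + 3157/32
the matrix is upper triangular; its diagonal is (1, 1, 1, 1, 1, 1)
for a triangular matrix the eigenvalues are the diagonal entries, with algebraic multiplicity their repetition count

λ = 1 (multiplicity 6)


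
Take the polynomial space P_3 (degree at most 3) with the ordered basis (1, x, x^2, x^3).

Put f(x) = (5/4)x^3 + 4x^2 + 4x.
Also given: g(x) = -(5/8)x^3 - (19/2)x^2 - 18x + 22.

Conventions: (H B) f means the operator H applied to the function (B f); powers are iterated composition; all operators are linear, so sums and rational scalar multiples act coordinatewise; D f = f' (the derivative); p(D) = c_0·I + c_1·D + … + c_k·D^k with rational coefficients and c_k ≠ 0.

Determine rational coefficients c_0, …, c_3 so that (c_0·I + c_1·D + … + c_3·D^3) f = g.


D^0 f = (5/4)x^3 + 4x^2 + 4x
D^1 f = (15/4)x^2 + 8x + 4
D^2 f = (15/2)x + 8
D^3 f = 15/2
matching coefficients of g against c_0 f + c_1 Df + … from the top degree down determines the c_i
solution: c_0 = -1/2, c_1 = -2, c_2 = 0, c_3 = 4

c_0 = -1/2, c_1 = -2, c_2 = 0, c_3 = 4


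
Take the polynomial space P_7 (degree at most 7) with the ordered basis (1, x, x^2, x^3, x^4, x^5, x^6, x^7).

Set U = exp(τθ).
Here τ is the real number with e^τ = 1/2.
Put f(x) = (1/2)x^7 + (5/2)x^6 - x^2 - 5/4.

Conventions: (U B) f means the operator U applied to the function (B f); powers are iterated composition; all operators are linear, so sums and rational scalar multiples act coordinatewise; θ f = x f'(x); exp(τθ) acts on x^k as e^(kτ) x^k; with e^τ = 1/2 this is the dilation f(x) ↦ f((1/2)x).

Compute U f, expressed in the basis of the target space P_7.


the result is g(x) = (1/256)x^7 + (5/128)x^6 - (1/4)x^2 - 5/4

exp(τθ) x^k = e^(kτ) x^k; with e^τ = 1/2 this sends x^k to (1/2)^k x^k
x^2 ↦ 1/4 x^2
x^6 ↦ 1/64 x^6
x^7 ↦ 1/128 x^7
applying this coordinatewise to f: exp(τθ) f = (1/256)x^7 + (5/128)x^6 - (1/4)x^2 - 5/4


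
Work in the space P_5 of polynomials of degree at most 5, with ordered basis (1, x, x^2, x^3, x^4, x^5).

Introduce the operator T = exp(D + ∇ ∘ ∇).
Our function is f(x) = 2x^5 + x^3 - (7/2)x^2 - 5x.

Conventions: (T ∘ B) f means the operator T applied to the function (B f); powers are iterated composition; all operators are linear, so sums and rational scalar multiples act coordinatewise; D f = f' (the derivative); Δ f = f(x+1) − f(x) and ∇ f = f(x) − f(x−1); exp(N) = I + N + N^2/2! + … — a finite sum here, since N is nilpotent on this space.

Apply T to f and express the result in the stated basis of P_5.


g(x) = 2x^5 + 10x^4 + 61x^3 + (39/2)x^2 + 147x - 265/2

order-1 term: 10x^4 + 40x^3 - 117x^2 + 139x - 78
order-2 term: 20x^3 + 120x^2 - 117x - 195/2
order-3 term: 20x^2 + 120x + 1
order-4 term: 10x + 40
order-5 term: 2
the series for exp(D + ∇ ∘ ∇) f terminates at order 5
exp(D + ∇ ∘ ∇) f = 2x^5 + 10x^4 + 61x^3 + (39/2)x^2 + 147x - 265/2


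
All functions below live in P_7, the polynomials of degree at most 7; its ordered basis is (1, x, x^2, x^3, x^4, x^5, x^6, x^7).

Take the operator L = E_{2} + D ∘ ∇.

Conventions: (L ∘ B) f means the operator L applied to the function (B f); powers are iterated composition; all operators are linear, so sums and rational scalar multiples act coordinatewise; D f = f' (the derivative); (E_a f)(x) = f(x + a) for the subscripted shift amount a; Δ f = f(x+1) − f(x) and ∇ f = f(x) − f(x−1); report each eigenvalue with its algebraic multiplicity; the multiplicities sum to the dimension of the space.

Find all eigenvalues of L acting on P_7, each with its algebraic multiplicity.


image of 1: 1
image of x: x + 2
image of x^2: x^2 + 4x + 6
image of x^3: x^3 + 6x^2 + 18x + 5
image of x^4: x^4 + 8x^3 + 36x^2 + 20x + 20
image of x^5: x^5 + 10x^4 + 60x^3 + 50x^2 + 100x + 27
image of x^6: x^6 + 12x^5 + 90x^4 + 100x^3 + 300x^2 + 162x + 70
image of x^7: x^7 + 14x^6 + 126x^5 + 175x^4 + 700x^3 + 567x^2 + 490x + 121
the matrix is upper triangular; its diagonal is (1, 1, 1, 1, 1, 1, 1, 1)
for a triangular matrix the eigenvalues are the diagonal entries, with algebraic multiplicity their repetition count

λ = 1 (multiplicity 8)


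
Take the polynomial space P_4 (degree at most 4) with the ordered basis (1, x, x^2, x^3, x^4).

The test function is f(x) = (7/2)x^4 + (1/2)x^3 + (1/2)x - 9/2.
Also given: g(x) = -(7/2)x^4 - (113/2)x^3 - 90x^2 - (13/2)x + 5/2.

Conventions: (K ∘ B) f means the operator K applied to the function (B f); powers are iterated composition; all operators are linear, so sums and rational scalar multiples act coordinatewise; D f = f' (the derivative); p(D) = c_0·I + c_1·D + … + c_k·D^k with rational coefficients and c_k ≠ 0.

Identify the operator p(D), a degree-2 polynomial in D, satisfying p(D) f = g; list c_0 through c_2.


D^0 f = (7/2)x^4 + (1/2)x^3 + (1/2)x - 9/2
D^1 f = 14x^3 + (3/2)x^2 + 1/2
D^2 f = 42x^2 + 3x
matching coefficients of g against c_0 f + c_1 Df + … from the top degree down determines the c_i
solution: c_0 = -1, c_1 = -4, c_2 = -2

p(D) = -I − 4·D − 2·D^2, i.e. c_0 = -1, c_1 = -4, c_2 = -2


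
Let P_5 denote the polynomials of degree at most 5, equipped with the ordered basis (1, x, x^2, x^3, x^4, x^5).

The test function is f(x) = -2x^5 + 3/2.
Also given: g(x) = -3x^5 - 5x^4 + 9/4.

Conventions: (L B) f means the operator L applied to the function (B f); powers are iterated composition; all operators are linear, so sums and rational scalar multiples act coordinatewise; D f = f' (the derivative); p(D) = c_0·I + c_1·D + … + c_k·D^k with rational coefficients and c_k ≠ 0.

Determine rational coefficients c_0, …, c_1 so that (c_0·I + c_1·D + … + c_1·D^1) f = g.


p(D) = (3/2)·I + (1/2)·D, i.e. c_0 = 3/2, c_1 = 1/2

D^0 f = -2x^5 + 3/2
D^1 f = -10x^4
matching coefficients of g against c_0 f + c_1 Df + … from the top degree down determines the c_i
solution: c_0 = 3/2, c_1 = 1/2


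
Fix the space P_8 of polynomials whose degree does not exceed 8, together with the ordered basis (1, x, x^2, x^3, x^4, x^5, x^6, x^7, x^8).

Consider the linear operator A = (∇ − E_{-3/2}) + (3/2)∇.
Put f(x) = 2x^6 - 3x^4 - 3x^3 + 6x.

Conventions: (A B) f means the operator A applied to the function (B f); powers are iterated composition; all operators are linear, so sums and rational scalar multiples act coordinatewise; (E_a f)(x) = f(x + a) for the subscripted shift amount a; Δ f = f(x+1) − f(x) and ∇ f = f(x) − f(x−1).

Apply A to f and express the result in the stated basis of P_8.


∇ f = 12x^5 - 30x^4 + 28x^3 - 21x^2 + 9x + 4
E_{-3/2} f = 2x^6 - 18x^5 + (129/2)x^4 - 120x^3 + (999/8)x^2 - (519/8)x + 279/32
(-E_{-3/2}) f = -2x^6 + 18x^5 - (129/2)x^4 + 120x^3 - (999/8)x^2 + (519/8)x - 279/32
(∇ − E_{-3/2}) f = -2x^6 + 30x^5 - (189/2)x^4 + 148x^3 - (1167/8)x^2 + (591/8)x - 151/32
∇ f = 12x^5 - 30x^4 + 28x^3 - 21x^2 + 9x + 4
((3/2)∇) f = 18x^5 - 45x^4 + 42x^3 - (63/2)x^2 + (27/2)x + 6
((∇ − E_{-3/2}) + (3/2)∇) f = -2x^6 + 48x^5 - (279/2)x^4 + 190x^3 - (1419/8)x^2 + (699/8)x + 41/32

g(x) = -2x^6 + 48x^5 - (279/2)x^4 + 190x^3 - (1419/8)x^2 + (699/8)x + 41/32


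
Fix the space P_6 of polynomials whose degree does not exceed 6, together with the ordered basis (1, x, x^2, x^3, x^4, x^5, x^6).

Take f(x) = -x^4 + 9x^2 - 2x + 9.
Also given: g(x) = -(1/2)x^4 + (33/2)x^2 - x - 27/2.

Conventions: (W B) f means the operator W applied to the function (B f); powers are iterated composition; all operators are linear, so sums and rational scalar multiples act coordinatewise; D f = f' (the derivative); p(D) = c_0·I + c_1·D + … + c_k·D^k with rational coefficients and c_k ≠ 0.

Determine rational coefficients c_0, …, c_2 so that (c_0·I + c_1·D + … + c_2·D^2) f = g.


p(D) = (1/2)·I − D^2, i.e. c_0 = 1/2, c_1 = 0, c_2 = -1

D^0 f = -x^4 + 9x^2 - 2x + 9
D^1 f = -4x^3 + 18x - 2
D^2 f = -12x^2 + 18
matching coefficients of g against c_0 f + c_1 Df + … from the top degree down determines the c_i
solution: c_0 = 1/2, c_1 = 0, c_2 = -1


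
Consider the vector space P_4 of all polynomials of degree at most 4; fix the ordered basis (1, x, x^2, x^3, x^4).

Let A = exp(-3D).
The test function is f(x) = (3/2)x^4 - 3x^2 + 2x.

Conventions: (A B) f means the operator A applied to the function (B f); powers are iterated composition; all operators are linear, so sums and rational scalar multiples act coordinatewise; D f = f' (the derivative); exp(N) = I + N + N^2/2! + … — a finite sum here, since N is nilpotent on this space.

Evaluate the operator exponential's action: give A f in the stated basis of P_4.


the image equals g(x) = (3/2)x^4 - 18x^3 + 78x^2 - 142x + 177/2

order-1 term: -18x^3 + 18x - 6
order-2 term: 81x^2 - 27
order-3 term: -162x
order-4 term: 243/2
the series for exp(-3D) f terminates at order 4
exp(-3D) f = (3/2)x^4 - 18x^3 + 78x^2 - 142x + 177/2


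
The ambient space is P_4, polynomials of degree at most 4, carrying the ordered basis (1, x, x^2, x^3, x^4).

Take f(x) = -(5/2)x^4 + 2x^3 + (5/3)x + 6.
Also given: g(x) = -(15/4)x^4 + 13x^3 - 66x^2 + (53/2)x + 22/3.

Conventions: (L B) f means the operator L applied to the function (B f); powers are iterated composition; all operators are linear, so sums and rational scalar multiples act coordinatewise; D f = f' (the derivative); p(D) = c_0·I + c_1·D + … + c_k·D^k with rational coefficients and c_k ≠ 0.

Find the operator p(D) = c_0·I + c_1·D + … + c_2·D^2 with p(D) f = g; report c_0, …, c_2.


D^0 f = -(5/2)x^4 + 2x^3 + (5/3)x + 6
D^1 f = -10x^3 + 6x^2 + 5/3
D^2 f = -30x^2 + 12x
matching coefficients of g against c_0 f + c_1 Df + … from the top degree down determines the c_i
solution: c_0 = 3/2, c_1 = -1, c_2 = 2

c_0 = 3/2, c_1 = -1, c_2 = 2


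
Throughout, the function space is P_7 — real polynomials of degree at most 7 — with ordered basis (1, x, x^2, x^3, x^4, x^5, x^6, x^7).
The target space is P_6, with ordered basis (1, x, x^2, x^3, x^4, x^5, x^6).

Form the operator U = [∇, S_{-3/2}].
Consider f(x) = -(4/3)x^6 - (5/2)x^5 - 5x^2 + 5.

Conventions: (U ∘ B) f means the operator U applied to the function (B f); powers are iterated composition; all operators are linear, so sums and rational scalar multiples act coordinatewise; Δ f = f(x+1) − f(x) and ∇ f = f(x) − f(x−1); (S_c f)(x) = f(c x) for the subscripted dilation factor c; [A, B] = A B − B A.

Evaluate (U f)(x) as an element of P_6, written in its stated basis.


S_{-3/2} f = -(243/16)x^6 + (1215/64)x^5 - (45/4)x^2 + 5
∇ S_{-3/2} f = -(729/8)x^5 + (20655/64)x^4 - (15795/32)x^3 + (13365/32)x^2 - (13347/64)x + 2907/64
∇ f = -8x^5 + (15/2)x^4 - (5/3)x^3 - 5x^2 - (11/2)x + 23/6
S_{-3/2} ∇ f = (243/4)x^5 + (1215/32)x^4 + (45/8)x^3 - (45/4)x^2 + (33/4)x + 23/6
[∇, S_{-3/2}] f = -(1215/8)x^5 + (18225/64)x^4 - (15975/32)x^3 + (13725/32)x^2 - (13875/64)x + 7985/192

the result is g(x) = -(1215/8)x^5 + (18225/64)x^4 - (15975/32)x^3 + (13725/32)x^2 - (13875/64)x + 7985/192


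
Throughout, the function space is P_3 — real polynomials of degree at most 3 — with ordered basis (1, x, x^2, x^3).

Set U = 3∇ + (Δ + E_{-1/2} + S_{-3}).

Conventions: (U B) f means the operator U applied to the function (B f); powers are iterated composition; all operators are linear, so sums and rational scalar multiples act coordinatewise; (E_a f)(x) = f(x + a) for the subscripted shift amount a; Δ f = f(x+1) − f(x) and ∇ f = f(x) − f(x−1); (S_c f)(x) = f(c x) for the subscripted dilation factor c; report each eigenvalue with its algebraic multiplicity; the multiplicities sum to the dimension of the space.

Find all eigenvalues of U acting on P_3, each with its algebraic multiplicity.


λ = -26 (multiplicity 1), λ = -2 (multiplicity 1), λ = 2 (multiplicity 1), λ = 10 (multiplicity 1)

image of 1: 2
image of x: -2x + 7/2
image of x^2: 10x^2 + 7x - 7/4
image of x^3: -26x^3 + (21/2)x^2 - (21/4)x + 31/8
the matrix is upper triangular; its diagonal is (2, -2, 10, -26)
for a triangular matrix the eigenvalues are the diagonal entries, with algebraic multiplicity their repetition count


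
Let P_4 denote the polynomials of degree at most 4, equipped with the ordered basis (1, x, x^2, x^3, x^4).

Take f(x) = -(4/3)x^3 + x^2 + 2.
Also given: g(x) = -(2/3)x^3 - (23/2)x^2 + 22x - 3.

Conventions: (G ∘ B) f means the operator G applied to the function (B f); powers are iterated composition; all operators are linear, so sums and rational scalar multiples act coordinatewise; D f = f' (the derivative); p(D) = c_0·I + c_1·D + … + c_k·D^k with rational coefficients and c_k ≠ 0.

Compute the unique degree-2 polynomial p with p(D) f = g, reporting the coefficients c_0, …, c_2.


p(D) = (1/2)·I + 3·D − 2·D^2, i.e. c_0 = 1/2, c_1 = 3, c_2 = -2

D^0 f = -(4/3)x^3 + x^2 + 2
D^1 f = -4x^2 + 2x
D^2 f = -8x + 2
matching coefficients of g against c_0 f + c_1 Df + … from the top degree down determines the c_i
solution: c_0 = 1/2, c_1 = 3, c_2 = -2


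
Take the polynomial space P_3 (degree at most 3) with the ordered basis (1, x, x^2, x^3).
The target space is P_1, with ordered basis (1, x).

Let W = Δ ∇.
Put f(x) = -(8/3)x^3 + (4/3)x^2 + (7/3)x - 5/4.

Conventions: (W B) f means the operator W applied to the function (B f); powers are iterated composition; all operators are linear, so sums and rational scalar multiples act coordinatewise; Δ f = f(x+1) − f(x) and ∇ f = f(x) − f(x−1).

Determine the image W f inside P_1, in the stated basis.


the image equals g(x) = -16x + 8/3

∇ f = -8x^2 + (32/3)x - 5/3
Δ ∇ f = -16x + 8/3


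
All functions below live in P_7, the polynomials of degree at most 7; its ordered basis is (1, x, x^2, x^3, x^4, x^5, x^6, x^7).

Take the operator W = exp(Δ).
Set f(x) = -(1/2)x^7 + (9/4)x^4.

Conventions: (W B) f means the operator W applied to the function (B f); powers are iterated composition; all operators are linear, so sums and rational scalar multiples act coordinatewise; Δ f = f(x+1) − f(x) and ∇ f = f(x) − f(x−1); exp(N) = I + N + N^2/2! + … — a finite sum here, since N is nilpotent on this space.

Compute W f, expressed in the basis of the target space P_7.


the image equals g(x) = -(1/2)x^7 - (7/2)x^6 - 21x^5 - (341/4)x^4 - (507/2)x^3 - 519x^2 - (1331/2)x - 1619/4

order-1 term: -(7/2)x^6 - (21/2)x^5 - (35/2)x^4 - (17/2)x^3 + 3x^2 + (11/2)x + 7/4
order-2 term: -(21/2)x^5 - (105/2)x^4 - (245/2)x^3 - 144x^2 - (163/2)x - 63/4
order-3 term: -(35/2)x^4 - 105x^3 - (525/2)x^2 - 306x - 137
order-4 term: -(35/2)x^3 - 105x^2 - (455/2)x - 691/4
order-5 term: -(21/2)x^2 - (105/2)x - 70
order-6 term: -(7/2)x - 21/2
order-7 term: -1/2
the series for exp(Δ) f terminates at order 7
exp(Δ) f = -(1/2)x^7 - (7/2)x^6 - 21x^5 - (341/4)x^4 - (507/2)x^3 - 519x^2 - (1331/2)x - 1619/4


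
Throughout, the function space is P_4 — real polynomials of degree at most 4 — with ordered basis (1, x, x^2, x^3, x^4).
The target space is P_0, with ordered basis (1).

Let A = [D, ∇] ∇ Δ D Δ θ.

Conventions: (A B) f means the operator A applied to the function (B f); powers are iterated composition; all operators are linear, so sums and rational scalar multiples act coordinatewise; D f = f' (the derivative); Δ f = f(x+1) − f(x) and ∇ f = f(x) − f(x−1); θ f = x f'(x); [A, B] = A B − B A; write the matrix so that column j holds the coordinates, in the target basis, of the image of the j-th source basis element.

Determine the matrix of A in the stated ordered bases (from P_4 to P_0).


image of 1: 0
image of x: 0
image of x^2: 0
image of x^3: 0
image of x^4: 0
each image's coordinates form column j of the matrix

the matrix is [[0, 0, 0, 0, 0]] (rows listed top to bottom)


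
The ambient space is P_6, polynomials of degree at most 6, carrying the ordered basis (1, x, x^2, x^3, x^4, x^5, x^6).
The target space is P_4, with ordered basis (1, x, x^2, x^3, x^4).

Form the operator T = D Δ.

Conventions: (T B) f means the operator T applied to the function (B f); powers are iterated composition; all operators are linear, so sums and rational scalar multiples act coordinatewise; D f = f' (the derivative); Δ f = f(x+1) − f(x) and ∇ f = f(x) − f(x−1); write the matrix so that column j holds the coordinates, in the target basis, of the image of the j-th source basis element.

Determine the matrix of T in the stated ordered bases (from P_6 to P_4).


the matrix is [[0, 0, 2, 3, 4, 5, 6]; [0, 0, 0, 6, 12, 20, 30]; [0, 0, 0, 0, 12, 30, 60]; [0, 0, 0, 0, 0, 20, 60]; [0, 0, 0, 0, 0, 0, 30]] (rows listed top to bottom)

image of 1: 0
image of x: 0
image of x^2: 2
image of x^3: 6x + 3
image of x^4: 12x^2 + 12x + 4
image of x^5: 20x^3 + 30x^2 + 20x + 5
image of x^6: 30x^4 + 60x^3 + 60x^2 + 30x + 6
each image's coordinates form column j of the matrix


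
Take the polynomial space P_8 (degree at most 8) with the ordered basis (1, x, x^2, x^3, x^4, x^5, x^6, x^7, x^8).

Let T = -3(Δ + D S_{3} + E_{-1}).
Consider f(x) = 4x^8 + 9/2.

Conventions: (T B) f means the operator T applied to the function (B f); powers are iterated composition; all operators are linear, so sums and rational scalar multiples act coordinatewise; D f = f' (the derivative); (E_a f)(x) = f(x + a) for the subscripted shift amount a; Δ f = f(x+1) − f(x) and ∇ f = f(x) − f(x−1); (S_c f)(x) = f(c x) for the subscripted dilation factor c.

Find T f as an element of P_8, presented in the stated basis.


Δ f = 32x^7 + 112x^6 + 224x^5 + 280x^4 + 224x^3 + 112x^2 + 32x + 4
S_{3} f = 26244x^8 + 9/2
D S_{3} f = 209952x^7
E_{-1} f = 4x^8 - 32x^7 + 112x^6 - 224x^5 + 280x^4 - 224x^3 + 112x^2 - 32x + 17/2
(Δ + D S_{3} + E_{-1}) f = 4x^8 + 209952x^7 + 224x^6 + 560x^4 + 224x^2 + 25/2
(-3(Δ + D S_{3} + E_{-1})) f = -12x^8 - 629856x^7 - 672x^6 - 1680x^4 - 672x^2 - 75/2

g(x) = -12x^8 - 629856x^7 - 672x^6 - 1680x^4 - 672x^2 - 75/2


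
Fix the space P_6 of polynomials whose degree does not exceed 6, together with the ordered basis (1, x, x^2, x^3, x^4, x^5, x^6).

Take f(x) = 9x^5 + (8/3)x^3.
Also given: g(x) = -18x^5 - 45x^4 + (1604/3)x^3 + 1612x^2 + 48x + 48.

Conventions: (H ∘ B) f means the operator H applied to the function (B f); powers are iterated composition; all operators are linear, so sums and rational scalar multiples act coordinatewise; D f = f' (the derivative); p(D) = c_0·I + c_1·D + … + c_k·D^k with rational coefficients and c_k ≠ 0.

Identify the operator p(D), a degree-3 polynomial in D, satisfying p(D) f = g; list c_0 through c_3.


c_0 = -2, c_1 = -1, c_2 = 3, c_3 = 3

D^0 f = 9x^5 + (8/3)x^3
D^1 f = 45x^4 + 8x^2
D^2 f = 180x^3 + 16x
D^3 f = 540x^2 + 16
matching coefficients of g against c_0 f + c_1 Df + … from the top degree down determines the c_i
solution: c_0 = -2, c_1 = -1, c_2 = 3, c_3 = 3


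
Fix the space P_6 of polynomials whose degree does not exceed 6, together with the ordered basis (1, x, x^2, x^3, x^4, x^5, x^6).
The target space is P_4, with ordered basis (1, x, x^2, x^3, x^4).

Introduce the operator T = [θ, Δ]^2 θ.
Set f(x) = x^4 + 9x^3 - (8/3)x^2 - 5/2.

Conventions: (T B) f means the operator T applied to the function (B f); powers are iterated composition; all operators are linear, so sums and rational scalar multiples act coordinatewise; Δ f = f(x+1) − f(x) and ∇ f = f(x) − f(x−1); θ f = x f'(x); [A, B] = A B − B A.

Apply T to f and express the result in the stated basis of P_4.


θ f = 4x^4 + 27x^3 - (16/3)x^2
Δ θ f = 16x^3 + 105x^2 + (259/3)x + 77/3
θ Δ θ f = 48x^3 + 210x^2 + (259/3)x
θ θ f = 16x^4 + 81x^3 - (32/3)x^2
Δ θ θ f = 64x^3 + 339x^2 + (857/3)x + 259/3
[θ, Δ] θ f = -16x^3 - 129x^2 - (598/3)x - 259/3
Δ [θ, Δ] θ f = -48x^2 - 306x - 1033/3
θ Δ [θ, Δ] θ f = -96x^2 - 306x
θ [θ, Δ] θ f = -48x^3 - 258x^2 - (598/3)x
Δ θ [θ, Δ] θ f = -144x^2 - 660x - 1516/3
[θ, Δ] [θ, Δ] θ f = 48x^2 + 354x + 1516/3

the result is g(x) = 48x^2 + 354x + 1516/3


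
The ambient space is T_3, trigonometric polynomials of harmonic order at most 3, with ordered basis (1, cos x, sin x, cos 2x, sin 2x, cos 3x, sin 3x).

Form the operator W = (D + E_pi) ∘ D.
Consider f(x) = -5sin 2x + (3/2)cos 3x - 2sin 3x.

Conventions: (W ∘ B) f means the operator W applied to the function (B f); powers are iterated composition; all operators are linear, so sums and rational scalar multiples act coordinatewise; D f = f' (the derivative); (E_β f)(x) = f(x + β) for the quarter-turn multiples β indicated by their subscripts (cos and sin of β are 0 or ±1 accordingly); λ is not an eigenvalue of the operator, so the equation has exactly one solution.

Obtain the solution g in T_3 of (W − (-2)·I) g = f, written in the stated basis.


the image equals g(x) = (5/4)cos 2x + (5/4)sin 2x - (33/116)cos 3x + (19/116)sin 3x

write g with unknown coordinates in the stated basis and equate coefficients in (W − (-2)·I) g = f
solving from the highest basis element down gives g = (5/4)cos 2x + (5/4)sin 2x - (33/116)cos 3x + (19/116)sin 3x
check: W g = -(5/2)cos 2x - (15/2)sin 2x + (60/29)cos 3x - (135/58)sin 3x
so W g − (-2)·g = -5sin 2x + (3/2)cos 3x - 2sin 3x = f ✓


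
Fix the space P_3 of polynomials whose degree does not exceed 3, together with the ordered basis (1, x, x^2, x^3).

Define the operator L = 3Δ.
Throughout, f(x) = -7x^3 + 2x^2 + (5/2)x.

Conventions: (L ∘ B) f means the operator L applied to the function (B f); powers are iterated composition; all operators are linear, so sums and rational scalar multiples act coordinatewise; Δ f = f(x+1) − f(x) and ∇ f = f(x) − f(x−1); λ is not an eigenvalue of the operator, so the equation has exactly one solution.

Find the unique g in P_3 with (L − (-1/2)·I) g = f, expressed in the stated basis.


write g with unknown coordinates in the stated basis and equate coefficients in (L − (-1/2)·I) g = f
solving from the highest basis element down gives g = -14x^3 + 256x^2 - 2815x + 15438
check: L g = -126x^2 + 1410x - 7719
so L g − (-1/2)·g = -7x^3 + 2x^2 + (5/2)x = f ✓

the image equals g(x) = -14x^3 + 256x^2 - 2815x + 15438


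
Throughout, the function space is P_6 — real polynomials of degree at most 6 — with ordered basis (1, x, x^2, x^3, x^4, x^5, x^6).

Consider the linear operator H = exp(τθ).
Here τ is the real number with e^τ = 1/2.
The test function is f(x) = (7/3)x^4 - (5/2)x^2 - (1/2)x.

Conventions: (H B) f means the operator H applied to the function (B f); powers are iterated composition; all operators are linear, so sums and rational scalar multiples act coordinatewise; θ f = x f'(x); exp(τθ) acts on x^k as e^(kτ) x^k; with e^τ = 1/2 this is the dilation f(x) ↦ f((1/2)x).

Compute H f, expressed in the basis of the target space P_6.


g(x) = (7/48)x^4 - (5/8)x^2 - (1/4)x

exp(τθ) x^k = e^(kτ) x^k; with e^τ = 1/2 this sends x^k to (1/2)^k x^k
x ↦ 1/2 x
x^2 ↦ 1/4 x^2
x^4 ↦ 1/16 x^4
applying this coordinatewise to f: exp(τθ) f = (7/48)x^4 - (5/8)x^2 - (1/4)x


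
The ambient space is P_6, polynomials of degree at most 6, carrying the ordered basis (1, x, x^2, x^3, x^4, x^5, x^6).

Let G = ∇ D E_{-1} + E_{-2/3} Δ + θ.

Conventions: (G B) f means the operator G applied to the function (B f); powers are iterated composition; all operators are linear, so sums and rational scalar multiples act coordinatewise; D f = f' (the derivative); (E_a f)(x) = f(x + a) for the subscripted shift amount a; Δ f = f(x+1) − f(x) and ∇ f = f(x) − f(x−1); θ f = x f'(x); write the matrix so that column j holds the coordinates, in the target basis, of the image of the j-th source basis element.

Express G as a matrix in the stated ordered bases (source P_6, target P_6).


image of 1: 0
image of x: x + 1
image of x^2: 2x^2 + 2x + 5/3
image of x^3: 3x^3 + 3x^2 + 5x - 26/3
image of x^4: 4x^4 + 4x^3 + 10x^2 - (104/3)x + 751/27
image of x^5: 5x^5 + 5x^4 + (50/3)x^3 - (260/3)x^2 + (3755/27)x - 6064/81
image of x^6: 6x^6 + 6x^5 + 25x^4 - (520/3)x^3 + (3755/9)x^2 - (12128/27)x + 15059/81
each image's coordinates form column j of the matrix

the matrix is [[0, 1, 5/3, -26/3, 751/27, -6064/81, 15059/81]; [0, 1, 2, 5, -104/3, 3755/27, -12128/27]; [0, 0, 2, 3, 10, -260/3, 3755/9]; [0, 0, 0, 3, 4, 50/3, -520/3]; [0, 0, 0, 0, 4, 5, 25]; [0, 0, 0, 0, 0, 5, 6]; [0, 0, 0, 0, 0, 0, 6]] (rows listed top to bottom)


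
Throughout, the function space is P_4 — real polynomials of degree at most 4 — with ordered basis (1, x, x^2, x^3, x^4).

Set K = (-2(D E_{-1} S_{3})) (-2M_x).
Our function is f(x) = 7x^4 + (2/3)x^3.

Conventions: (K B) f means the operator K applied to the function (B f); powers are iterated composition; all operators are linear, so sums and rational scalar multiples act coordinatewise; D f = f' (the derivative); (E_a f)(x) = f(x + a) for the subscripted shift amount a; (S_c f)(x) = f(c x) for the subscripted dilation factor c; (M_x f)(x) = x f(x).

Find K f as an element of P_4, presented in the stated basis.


the result is g(x) = 34020x^4 - 135216x^3 + 201528x^2 - 133488x + 33156

M_x f = 7x^5 + (2/3)x^4
(-2M_x) f = -14x^5 - (4/3)x^4
S_{3} (-2M_x) f = -3402x^5 - 108x^4
E_{-1} S_{3} (-2M_x) f = -3402x^5 + 16902x^4 - 33588x^3 + 33372x^2 - 16578x + 3294
D E_{-1} S_{3} (-2M_x) f = -17010x^4 + 67608x^3 - 100764x^2 + 66744x - 16578
(-2(D E_{-1} S_{3})) (-2M_x) f = 34020x^4 - 135216x^3 + 201528x^2 - 133488x + 33156


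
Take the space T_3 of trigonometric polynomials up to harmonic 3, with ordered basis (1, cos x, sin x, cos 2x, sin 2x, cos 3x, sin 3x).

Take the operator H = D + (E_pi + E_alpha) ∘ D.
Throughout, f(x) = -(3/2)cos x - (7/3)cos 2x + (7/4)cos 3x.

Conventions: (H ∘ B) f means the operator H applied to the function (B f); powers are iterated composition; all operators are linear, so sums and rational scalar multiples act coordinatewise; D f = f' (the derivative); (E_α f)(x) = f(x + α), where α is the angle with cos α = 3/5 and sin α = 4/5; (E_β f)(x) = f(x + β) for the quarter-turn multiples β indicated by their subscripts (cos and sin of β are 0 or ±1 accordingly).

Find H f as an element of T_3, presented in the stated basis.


the result is g(x) = (6/5)cos x + (9/10)sin x + (112/25)cos 2x + (602/75)sin 2x - (231/125)cos 3x + (2457/500)sin 3x

D f = (3/2)sin x + (14/3)sin 2x - (21/4)sin 3x
D f = (3/2)sin x + (14/3)sin 2x - (21/4)sin 3x
E_pi D f = -(3/2)sin x + (14/3)sin 2x + (21/4)sin 3x
E_alpha D f = (6/5)cos x + (9/10)sin x + (112/25)cos 2x - (98/75)sin 2x - (231/125)cos 3x + (2457/500)sin 3x
(E_pi + E_alpha) D f = (6/5)cos x - (3/5)sin x + (112/25)cos 2x + (84/25)sin 2x - (231/125)cos 3x + (2541/250)sin 3x
(D + (E_pi + E_alpha) ∘ D) f = (6/5)cos x + (9/10)sin x + (112/25)cos 2x + (602/75)sin 2x - (231/125)cos 3x + (2457/500)sin 3x


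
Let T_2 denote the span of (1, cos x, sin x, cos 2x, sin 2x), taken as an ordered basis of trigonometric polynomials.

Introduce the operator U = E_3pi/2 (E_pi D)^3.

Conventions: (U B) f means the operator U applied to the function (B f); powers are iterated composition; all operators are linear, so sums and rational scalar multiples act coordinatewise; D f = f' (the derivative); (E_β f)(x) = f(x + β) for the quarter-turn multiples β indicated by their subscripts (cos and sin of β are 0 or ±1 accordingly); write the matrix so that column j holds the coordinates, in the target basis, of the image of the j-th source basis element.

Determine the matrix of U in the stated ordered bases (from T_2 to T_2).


image of 1: 0
image of cos x: cos x
image of sin x: sin x
image of cos 2x: -8sin 2x
image of sin 2x: 8cos 2x
each image's coordinates form column j of the matrix

the matrix is [[0, 0, 0, 0, 0]; [0, 1, 0, 0, 0]; [0, 0, 1, 0, 0]; [0, 0, 0, 0, 8]; [0, 0, 0, -8, 0]] (rows listed top to bottom)


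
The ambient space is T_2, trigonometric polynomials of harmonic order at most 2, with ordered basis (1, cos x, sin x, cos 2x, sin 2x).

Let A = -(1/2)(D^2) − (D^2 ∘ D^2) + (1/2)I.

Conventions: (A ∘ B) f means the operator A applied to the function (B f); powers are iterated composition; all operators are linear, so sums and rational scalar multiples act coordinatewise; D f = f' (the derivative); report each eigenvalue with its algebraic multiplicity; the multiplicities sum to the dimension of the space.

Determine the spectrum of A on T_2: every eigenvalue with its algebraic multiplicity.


λ = -27/2 (multiplicity 2), λ = 0 (multiplicity 2), λ = 1/2 (multiplicity 1)

image of 1: 1/2
image of cos x: 0
image of sin x: 0
image of cos 2x: -(27/2)cos 2x
image of sin 2x: -(27/2)sin 2x
the matrix is diagonal; its diagonal is (1/2, 0, 0, -27/2, -27/2)
for a triangular matrix the eigenvalues are the diagonal entries, with algebraic multiplicity their repetition count


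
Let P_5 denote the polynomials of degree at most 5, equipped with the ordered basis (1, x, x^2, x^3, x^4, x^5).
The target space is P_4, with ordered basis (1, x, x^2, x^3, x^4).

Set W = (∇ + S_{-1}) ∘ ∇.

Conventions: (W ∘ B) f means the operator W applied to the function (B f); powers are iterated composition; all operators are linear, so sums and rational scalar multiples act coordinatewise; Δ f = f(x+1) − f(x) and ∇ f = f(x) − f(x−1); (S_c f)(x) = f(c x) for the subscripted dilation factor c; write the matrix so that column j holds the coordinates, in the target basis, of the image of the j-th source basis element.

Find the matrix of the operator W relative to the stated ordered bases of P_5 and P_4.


image of 1: 0
image of x: 1
image of x^2: -2x + 1
image of x^3: 3x^2 + 9x - 5
image of x^4: -4x^3 + 6x^2 - 28x + 13
image of x^5: 5x^4 + 30x^3 - 50x^2 + 75x - 29
each image's coordinates form column j of the matrix

the matrix is [[0, 1, 1, -5, 13, -29]; [0, 0, -2, 9, -28, 75]; [0, 0, 0, 3, 6, -50]; [0, 0, 0, 0, -4, 30]; [0, 0, 0, 0, 0, 5]] (rows listed top to bottom)


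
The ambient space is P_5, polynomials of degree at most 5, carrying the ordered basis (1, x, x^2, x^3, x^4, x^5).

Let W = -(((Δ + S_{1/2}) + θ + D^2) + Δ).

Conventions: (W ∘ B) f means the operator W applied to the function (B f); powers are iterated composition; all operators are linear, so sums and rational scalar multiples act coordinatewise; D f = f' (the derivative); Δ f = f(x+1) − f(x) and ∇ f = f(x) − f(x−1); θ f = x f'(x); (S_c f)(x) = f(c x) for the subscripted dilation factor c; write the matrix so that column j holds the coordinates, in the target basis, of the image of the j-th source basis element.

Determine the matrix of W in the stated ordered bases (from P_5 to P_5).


image of 1: -1
image of x: -(3/2)x - 2
image of x^2: -(9/4)x^2 - 4x - 4
image of x^3: -(25/8)x^3 - 6x^2 - 12x - 2
image of x^4: -(65/16)x^4 - 8x^3 - 24x^2 - 8x - 2
image of x^5: -(161/32)x^5 - 10x^4 - 40x^3 - 20x^2 - 10x - 2
each image's coordinates form column j of the matrix

the matrix is [[-1, -2, -4, -2, -2, -2]; [0, -3/2, -4, -12, -8, -10]; [0, 0, -9/4, -6, -24, -20]; [0, 0, 0, -25/8, -8, -40]; [0, 0, 0, 0, -65/16, -10]; [0, 0, 0, 0, 0, -161/32]] (rows listed top to bottom)


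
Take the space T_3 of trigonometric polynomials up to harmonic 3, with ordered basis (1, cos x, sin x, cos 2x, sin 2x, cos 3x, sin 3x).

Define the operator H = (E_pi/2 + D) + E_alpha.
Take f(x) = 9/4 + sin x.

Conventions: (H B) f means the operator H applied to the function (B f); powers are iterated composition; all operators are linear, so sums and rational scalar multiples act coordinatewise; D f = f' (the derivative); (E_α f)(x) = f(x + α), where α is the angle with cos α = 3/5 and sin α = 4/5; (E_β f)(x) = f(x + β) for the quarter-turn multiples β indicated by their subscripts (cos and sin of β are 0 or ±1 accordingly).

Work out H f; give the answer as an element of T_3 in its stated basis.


E_pi/2 f = 9/4 + cos x
D f = cos x
(E_pi/2 + D) f = 9/4 + 2cos x
E_alpha f = 9/4 + (4/5)cos x + (3/5)sin x
((E_pi/2 + D) + E_alpha) f = 9/2 + (14/5)cos x + (3/5)sin x

the result is g(x) = 9/2 + (14/5)cos x + (3/5)sin x


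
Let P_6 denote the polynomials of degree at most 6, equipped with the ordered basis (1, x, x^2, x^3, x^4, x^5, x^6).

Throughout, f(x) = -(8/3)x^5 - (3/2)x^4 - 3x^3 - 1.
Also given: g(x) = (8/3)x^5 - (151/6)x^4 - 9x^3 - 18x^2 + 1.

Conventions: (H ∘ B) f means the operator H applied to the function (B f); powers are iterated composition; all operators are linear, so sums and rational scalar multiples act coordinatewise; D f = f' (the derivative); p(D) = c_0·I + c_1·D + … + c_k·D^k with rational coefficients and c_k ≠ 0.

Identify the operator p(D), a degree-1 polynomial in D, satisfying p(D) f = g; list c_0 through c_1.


D^0 f = -(8/3)x^5 - (3/2)x^4 - 3x^3 - 1
D^1 f = -(40/3)x^4 - 6x^3 - 9x^2
matching coefficients of g against c_0 f + c_1 Df + … from the top degree down determines the c_i
solution: c_0 = -1, c_1 = 2

c_0 = -1, c_1 = 2


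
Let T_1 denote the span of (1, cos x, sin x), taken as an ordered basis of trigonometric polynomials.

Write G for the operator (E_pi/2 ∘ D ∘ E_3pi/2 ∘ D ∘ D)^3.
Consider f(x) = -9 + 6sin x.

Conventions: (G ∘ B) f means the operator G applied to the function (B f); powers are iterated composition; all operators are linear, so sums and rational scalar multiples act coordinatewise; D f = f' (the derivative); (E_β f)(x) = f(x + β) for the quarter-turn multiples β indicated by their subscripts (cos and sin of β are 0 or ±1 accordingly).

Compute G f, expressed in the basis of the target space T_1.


D f = 6cos x
D D f = -6sin x
E_3pi/2 (D ∘ D) f = 6cos x
D E_3pi/2 (D ∘ D) f = -6sin x
E_pi/2 D E_3pi/2 (D ∘ D) f = -6cos x
D (E_pi/2 ∘ D ∘ E_3pi/2 ∘ D ∘ D) f = 6sin x
D D (E_pi/2 ∘ D ∘ E_3pi/2 ∘ D ∘ D) f = 6cos x
E_3pi/2 (D ∘ D) (E_pi/2 ∘ D ∘ E_3pi/2 ∘ D ∘ D) f = 6sin x
D E_3pi/2 (D ∘ D) (E_pi/2 ∘ D ∘ E_3pi/2 ∘ D ∘ D) f = 6cos x
E_pi/2 D E_3pi/2 (D ∘ D) (E_pi/2 ∘ D ∘ E_3pi/2 ∘ D ∘ D) f = -6sin x
D (E_pi/2 ∘ D ∘ E_3pi/2 ∘ D ∘ D) (E_pi/2 ∘ D ∘ E_3pi/2 ∘ D ∘ D) f = -6cos x
D D (E_pi/2 ∘ D ∘ E_3pi/2 ∘ D ∘ D) (E_pi/2 ∘ D ∘ E_3pi/2 ∘ D ∘ D) f = 6sin x
E_3pi/2 (D ∘ D) (E_pi/2 ∘ D ∘ E_3pi/2 ∘ D ∘ D) (E_pi/2 ∘ D ∘ E_3pi/2 ∘ D ∘ D) f = -6cos x
D E_3pi/2 (D ∘ D) (E_pi/2 ∘ D ∘ E_3pi/2 ∘ D ∘ D) (E_pi/2 ∘ D ∘ E_3pi/2 ∘ D ∘ D) f = 6sin x
E_pi/2 D E_3pi/2 (D ∘ D) (E_pi/2 ∘ D ∘ E_3pi/2 ∘ D ∘ D) (E_pi/2 ∘ D ∘ E_3pi/2 ∘ D ∘ D) f = 6cos x

the result is g(x) = 6cos x


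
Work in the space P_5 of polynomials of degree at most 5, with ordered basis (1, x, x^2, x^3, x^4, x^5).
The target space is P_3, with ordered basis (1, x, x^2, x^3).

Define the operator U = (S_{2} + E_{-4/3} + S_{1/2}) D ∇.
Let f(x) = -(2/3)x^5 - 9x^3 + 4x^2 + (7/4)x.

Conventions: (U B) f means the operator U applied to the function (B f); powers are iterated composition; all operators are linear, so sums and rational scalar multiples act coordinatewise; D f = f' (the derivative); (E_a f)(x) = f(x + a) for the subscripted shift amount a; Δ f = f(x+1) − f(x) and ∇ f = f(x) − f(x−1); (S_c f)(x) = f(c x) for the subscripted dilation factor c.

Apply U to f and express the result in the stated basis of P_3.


g(x) = -(365/3)x^3 + (475/3)x^2 - (3241/9)x + 22027/81

∇ f = -(10/3)x^4 + (20/3)x^3 - (101/3)x^2 + (115/3)x - 143/12
D ∇ f = -(40/3)x^3 + 20x^2 - (202/3)x + 115/3
S_{2} D ∇ f = -(320/3)x^3 + 80x^2 - (404/3)x + 115/3
E_{-4/3} D ∇ f = -(40/3)x^3 + (220/3)x^2 - (1726/9)x + 15817/81
S_{1/2} D ∇ f = -(5/3)x^3 + 5x^2 - (101/3)x + 115/3
(S_{2} + E_{-4/3} + S_{1/2}) D ∇ f = -(365/3)x^3 + (475/3)x^2 - (3241/9)x + 22027/81


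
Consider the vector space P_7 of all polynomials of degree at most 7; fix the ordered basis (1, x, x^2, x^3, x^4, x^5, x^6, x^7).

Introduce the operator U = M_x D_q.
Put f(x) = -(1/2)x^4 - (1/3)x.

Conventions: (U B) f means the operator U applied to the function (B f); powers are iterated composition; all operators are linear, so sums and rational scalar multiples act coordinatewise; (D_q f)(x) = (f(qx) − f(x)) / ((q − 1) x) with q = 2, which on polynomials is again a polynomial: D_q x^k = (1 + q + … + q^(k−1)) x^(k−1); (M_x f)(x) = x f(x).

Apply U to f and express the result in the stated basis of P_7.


D_q f = -(15/2)x^3 - 1/3
M_x D_q f = -(15/2)x^4 - (1/3)x

the result is g(x) = -(15/2)x^4 - (1/3)x


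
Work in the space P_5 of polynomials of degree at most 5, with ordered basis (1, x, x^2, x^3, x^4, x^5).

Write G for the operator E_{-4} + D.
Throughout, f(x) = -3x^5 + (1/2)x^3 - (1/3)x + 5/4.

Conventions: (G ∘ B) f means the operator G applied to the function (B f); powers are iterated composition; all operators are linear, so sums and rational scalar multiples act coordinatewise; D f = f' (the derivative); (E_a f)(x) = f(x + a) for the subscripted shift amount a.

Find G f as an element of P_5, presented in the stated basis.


the image equals g(x) = -3x^5 + 45x^4 - (959/2)x^3 + (3831/2)x^2 - (11449/3)x + 12169/4

E_{-4} f = -3x^5 + 60x^4 - (959/2)x^3 + 1914x^2 - (11449/3)x + 36511/12
D f = -15x^4 + (3/2)x^2 - 1/3
(E_{-4} + D) f = -3x^5 + 45x^4 - (959/2)x^3 + (3831/2)x^2 - (11449/3)x + 12169/4


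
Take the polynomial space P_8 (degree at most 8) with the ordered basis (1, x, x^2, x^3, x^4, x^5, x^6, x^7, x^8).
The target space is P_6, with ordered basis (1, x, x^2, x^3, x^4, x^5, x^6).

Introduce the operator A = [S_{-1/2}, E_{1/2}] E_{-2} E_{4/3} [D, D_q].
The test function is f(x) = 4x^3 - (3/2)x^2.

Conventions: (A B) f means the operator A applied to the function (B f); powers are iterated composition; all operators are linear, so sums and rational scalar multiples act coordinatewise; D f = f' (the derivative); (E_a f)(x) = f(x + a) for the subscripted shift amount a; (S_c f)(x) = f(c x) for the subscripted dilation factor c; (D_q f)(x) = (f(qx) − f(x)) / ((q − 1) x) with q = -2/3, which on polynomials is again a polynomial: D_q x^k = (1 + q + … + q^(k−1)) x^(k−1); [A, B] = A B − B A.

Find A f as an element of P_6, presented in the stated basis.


g(x) = 5/3

D_q f = (28/9)x^2 - (1/2)x
D D_q f = (56/9)x - 1/2
D f = 12x^2 - 3x
D_q D f = 4x - 3
[D, D_q] f = (20/9)x + 5/2
E_{4/3} [D, D_q] f = (20/9)x + 295/54
E_{-2} E_{4/3} [D, D_q] f = (20/9)x + 55/54
E_{1/2} (E_{-2} E_{4/3}) [D, D_q] f = (20/9)x + 115/54
S_{-1/2} E_{1/2} (E_{-2} E_{4/3}) [D, D_q] f = -(10/9)x + 115/54
S_{-1/2} (E_{-2} E_{4/3}) [D, D_q] f = -(10/9)x + 55/54
E_{1/2} S_{-1/2} (E_{-2} E_{4/3}) [D, D_q] f = -(10/9)x + 25/54
[S_{-1/2}, E_{1/2}] (E_{-2} E_{4/3}) [D, D_q] f = 5/3


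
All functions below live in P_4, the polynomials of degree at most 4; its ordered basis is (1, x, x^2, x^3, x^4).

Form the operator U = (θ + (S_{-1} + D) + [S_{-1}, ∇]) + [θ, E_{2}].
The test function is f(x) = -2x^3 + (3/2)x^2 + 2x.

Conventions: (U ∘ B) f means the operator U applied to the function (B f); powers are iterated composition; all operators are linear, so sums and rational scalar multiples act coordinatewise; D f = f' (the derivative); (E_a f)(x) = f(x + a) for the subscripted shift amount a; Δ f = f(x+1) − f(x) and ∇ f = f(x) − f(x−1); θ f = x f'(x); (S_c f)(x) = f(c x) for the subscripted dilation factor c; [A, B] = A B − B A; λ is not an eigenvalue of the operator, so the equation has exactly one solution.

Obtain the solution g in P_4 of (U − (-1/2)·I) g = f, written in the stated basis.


write g with unknown coordinates in the stated basis and equate coefficients in (U − (-1/2)·I) g = f
solving from the highest basis element down gives g = -(4/5)x^3 + (39/35)x^2 - (736/35)x + 288/35
check: U g = -(8/5)x^3 + (33/35)x^2 + (438/35)x - 144/35
so U g − (-1/2)·g = -2x^3 + (3/2)x^2 + 2x = f ✓

the result is g(x) = -(4/5)x^3 + (39/35)x^2 - (736/35)x + 288/35
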